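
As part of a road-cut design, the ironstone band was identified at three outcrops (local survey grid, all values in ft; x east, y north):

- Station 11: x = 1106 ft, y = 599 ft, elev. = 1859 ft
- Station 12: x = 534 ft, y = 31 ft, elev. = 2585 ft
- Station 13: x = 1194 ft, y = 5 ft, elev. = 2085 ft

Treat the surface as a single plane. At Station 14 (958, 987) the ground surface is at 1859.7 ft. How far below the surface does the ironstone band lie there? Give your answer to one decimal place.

Let the plane be z = a·x + b·y + c.
Station 12−Station 11: −572a − 568b = 726;  Station 13−Station 11: 88a − 594b = 226.
Solving gives a = −0.777099, b = −0.495597.
Then c = 1859 − a·1106 − b·599 = 3015.33.
At (958, 987): z_contact = −744.46 − 489.15 + 3015.33 = 1781.72 ft.
Depth below ground = 1859.7 − 1781.72 = 78.0 ft.

78.0 ft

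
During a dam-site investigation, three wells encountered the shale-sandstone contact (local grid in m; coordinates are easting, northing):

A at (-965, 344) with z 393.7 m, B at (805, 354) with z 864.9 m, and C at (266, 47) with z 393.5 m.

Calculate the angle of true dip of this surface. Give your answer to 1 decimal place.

48.0°

Let the plane be z = a·easting + b·northing + c.
B−A: 1770a + 10b = 471.2;  C−A: 1231a − 297b = −0.2.
Solving gives a = 0.26012, b = 1.07881.
Gradient magnitude |∇z| = √(a² + b²) = √(0.06766 + 1.16384) = 1.10973.
True dip = arctan(1.10973) = 48.0°, dipping toward SSW (azimuth ≈ 194°).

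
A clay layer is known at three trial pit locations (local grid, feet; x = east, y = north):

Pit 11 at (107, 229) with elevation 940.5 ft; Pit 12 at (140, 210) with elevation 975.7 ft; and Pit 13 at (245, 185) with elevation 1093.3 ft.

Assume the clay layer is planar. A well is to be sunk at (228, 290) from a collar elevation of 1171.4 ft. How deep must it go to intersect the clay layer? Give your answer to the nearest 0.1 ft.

81.2 ft

Let the plane be z = a·x + b·y + c.
Pit 12−Pit 11: 33a − 19b = 35.2;  Pit 13−Pit 11: 138a − 44b = 152.8.
Solving gives a = 1.15761, b = 0.15795.
Then c = 940.5 − a·107 − b·229 = 780.47.
At (228, 290): z_contact = 263.93 + 45.81 + 780.47 = 1090.21 ft.
Depth below ground = 1171.4 − 1090.21 = 81.2 ft.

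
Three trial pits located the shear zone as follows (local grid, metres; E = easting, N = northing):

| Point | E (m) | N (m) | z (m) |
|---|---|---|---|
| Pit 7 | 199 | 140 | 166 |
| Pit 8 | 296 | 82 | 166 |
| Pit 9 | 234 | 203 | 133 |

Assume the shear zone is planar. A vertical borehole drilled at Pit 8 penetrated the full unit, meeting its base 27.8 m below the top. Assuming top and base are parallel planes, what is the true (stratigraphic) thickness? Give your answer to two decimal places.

25.27 m

Let the plane be z = a·E + b·N + c.
Pit 8−Pit 7: 97a − 58b = 0;  Pit 9−Pit 7: 35a + 63b = −33.
Solving gives a = −0.23511, b = −0.39319.
|∇z| = √(a²+b²) = 0.45812, so dip δ = arctan(0.45812) = 24.61°.
True thickness = vertical thickness × cos δ = 27.8 × cos 24.61° = 25.27 m.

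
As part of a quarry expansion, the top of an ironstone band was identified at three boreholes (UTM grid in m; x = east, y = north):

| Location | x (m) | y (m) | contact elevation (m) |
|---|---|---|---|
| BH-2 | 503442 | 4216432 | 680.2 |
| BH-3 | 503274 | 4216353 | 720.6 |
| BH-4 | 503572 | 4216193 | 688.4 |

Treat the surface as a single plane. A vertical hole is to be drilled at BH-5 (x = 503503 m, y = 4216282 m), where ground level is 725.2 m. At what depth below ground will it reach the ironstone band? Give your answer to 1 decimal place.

Two edge vectors: BH-2→BH-3 = (-168, -79, 40.4), BH-2→BH-4 = (130, -239, 8.2).
Normal n = (BH-2→BH-3) × (BH-2→BH-4) = (9007.8, 6629.6, 50422).
So ∂z/∂x = −n_x/n_z = −0.178648209 and ∂z/∂y = −n_y/n_z = −0.131482289.
Intercept c from BH-2: 680.2 + 89939.01 + 554386.13 = 645005.34.
At (503503, 4216282): z_contact = −89949.91 − 554366.41 + 645005.34 = 689.02 m.
Depth below ground = 725.2 − 689.02 = 36.2 m.

36.2 m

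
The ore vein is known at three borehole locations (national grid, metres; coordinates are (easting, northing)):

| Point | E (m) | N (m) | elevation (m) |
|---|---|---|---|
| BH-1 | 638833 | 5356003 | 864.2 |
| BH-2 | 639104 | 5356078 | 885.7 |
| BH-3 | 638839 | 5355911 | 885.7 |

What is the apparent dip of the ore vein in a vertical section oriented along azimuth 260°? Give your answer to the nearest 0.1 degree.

5.7°

Let the plane be z = a·E + b·N + c.
BH-2−BH-1: 271a + 75b = 21.5;  BH-3−BH-1: 6a − 92b = 21.5.
Solving gives a = 0.14146, b = −0.22447.
Unit vector along 260° is (sin 260°, cos 260°) = (-0.9848, -0.1736).
Slope in that direction = a·(-0.9848) + b·(-0.1736) = −0.10033.
Apparent dip = arctan|0.10033| = 5.7° (true dip is 14.9°, so apparent ≤ true as expected).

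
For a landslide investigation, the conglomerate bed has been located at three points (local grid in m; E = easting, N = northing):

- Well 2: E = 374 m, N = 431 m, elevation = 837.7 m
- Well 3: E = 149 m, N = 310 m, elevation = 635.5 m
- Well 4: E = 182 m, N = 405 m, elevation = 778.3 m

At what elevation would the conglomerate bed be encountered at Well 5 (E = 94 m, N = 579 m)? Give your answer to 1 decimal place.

1023.4 m

Two edge vectors: Well 2→Well 3 = (-225, -121, -202.2), Well 2→Well 4 = (-192, -26, -59.4).
Normal n = (Well 2→Well 3) × (Well 2→Well 4) = (1930.2, 25457.4, -17382).
So ∂z/∂E = −n_x/n_z = 0.11105 and ∂z/∂N = −n_y/n_z = 1.46458.
Intercept c from Well 2: 837.7 − 41.53 − 631.24 = 164.93.
At (94, 579): z = 10.4 + 848.0 + 164.93 = 1023.4 m.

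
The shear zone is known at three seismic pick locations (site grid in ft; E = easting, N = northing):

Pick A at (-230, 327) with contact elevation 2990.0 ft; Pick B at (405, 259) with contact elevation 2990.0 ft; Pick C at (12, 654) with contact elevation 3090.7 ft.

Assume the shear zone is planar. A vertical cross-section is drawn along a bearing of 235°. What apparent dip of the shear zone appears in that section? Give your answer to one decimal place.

Let the plane be z = a·E + b·N + c.
Pick B−Pick A: 635a − 68b = 0;  Pick C−Pick A: 242a + 327b = 100.7.
Solving gives a = 0.03056, b = 0.28534.
Unit vector along 235° is (sin 235°, cos 235°) = (-0.8192, -0.5736).
Slope in that direction = a·(-0.8192) + b·(-0.5736) = −0.18869.
Apparent dip = arctan|0.18869| = 10.7° (true dip is 16.0°, so apparent ≤ true as expected).

10.7°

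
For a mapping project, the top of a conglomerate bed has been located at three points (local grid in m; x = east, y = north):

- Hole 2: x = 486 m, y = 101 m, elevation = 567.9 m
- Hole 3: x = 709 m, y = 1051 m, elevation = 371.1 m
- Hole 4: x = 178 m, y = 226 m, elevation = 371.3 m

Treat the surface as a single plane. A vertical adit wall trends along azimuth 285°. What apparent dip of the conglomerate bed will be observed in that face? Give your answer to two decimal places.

29.82°

Let the plane be z = a·x + b·y + c.
Hole 3−Hole 2: 223a + 950b = −196.8;  Hole 4−Hole 2: −308a + 125b = −196.6.
Solving gives a = 0.50603, b = −0.32594.
Unit vector along 285° is (sin 285°, cos 285°) = (-0.9659, 0.2588).
Slope in that direction = a·(-0.9659) + b·(0.2588) = −0.57315.
Apparent dip = arctan|0.57315| = 29.82° (true dip is 31.0°, so apparent ≤ true as expected).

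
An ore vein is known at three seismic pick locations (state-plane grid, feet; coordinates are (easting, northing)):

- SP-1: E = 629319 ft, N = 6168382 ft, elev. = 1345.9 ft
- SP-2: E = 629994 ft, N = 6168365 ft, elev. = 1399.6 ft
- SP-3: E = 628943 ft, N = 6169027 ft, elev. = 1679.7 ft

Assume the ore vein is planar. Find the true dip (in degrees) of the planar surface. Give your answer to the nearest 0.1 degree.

Let the plane be z = a·E + b·N + c.
SP-2−SP-1: 675a − 17b = 53.7;  SP-3−SP-1: −376a + 645b = 333.8.
Solving gives a = 0.09397, b = 0.57230.
Gradient magnitude |∇z| = √(a² + b²) = √(0.00883 + 0.32753) = 0.57996.
True dip = arctan(0.57996) = 30.1°, dipping toward S (azimuth ≈ 189°).

30.1°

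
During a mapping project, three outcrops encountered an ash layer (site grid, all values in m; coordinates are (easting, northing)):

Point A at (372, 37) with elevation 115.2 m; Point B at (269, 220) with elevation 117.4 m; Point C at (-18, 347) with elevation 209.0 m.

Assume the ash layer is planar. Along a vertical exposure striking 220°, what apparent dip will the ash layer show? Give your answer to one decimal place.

23.7°

Let the plane be z = a·E + b·N + c.
Point B−Point A: −103a + 183b = 2.2;  Point C−Point A: −390a + 310b = 93.8.
Solving gives a = −0.41794, b = −0.22321.
Unit vector along 220° is (sin 220°, cos 220°) = (-0.6428, -0.7660).
Slope in that direction = a·(-0.6428) + b·(-0.7660) = 0.43963.
Apparent dip = arctan|0.43963| = 23.7° (true dip is 25.4°, so apparent ≤ true as expected).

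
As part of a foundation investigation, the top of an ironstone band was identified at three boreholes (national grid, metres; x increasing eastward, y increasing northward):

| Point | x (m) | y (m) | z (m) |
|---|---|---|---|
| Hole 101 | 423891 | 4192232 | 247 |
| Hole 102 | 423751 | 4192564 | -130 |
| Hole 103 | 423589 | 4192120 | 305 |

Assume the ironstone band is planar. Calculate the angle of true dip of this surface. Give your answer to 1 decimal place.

47.0°

Let the plane be z = a·x + b·y + c.
Hole 102−Hole 101: −140a + 332b = −377;  Hole 103−Hole 101: −302a − 112b = 58.
Solving gives a = 0.19810, b = −1.05201.
Gradient magnitude |∇z| = √(a² + b²) = √(0.03924 + 1.10672) = 1.07050.
True dip = arctan(1.07050) = 47.0°, dipping toward N (azimuth ≈ 349°).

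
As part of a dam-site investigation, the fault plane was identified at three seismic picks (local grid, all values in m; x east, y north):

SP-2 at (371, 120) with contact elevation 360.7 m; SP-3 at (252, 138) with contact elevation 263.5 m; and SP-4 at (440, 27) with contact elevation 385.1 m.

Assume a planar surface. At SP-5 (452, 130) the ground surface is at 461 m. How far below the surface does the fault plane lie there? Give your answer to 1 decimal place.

25.5 m

Let the plane be z = a·x + b·y + c.
SP-3−SP-2: −119a + 18b = −97.2;  SP-4−SP-2: 69a − 93b = 24.4.
Solving gives a = 0.87536, b = 0.38709.
Then c = 360.7 − a·371 − b·120 = −10.51.
At (452, 130): z_contact = 395.66 + 50.32 − 10.51 = 435.48 m.
Depth below ground = 461 − 435.48 = 25.5 m.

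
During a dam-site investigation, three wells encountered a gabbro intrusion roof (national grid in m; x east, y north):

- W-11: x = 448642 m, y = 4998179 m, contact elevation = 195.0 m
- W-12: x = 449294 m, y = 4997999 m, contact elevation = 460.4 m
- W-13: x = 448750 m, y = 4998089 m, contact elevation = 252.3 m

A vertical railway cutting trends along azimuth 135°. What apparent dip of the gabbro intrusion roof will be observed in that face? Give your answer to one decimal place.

Let the plane be z = a·x + b·y + c.
W-12−W-11: 652a − 180b = 265.4;  W-13−W-11: 108a − 90b = 57.3.
Solving gives a = 0.34587, b = −0.22162.
Unit vector along 135° is (sin 135°, cos 135°) = (0.7071, -0.7071).
Slope in that direction = a·(0.7071) + b·(-0.7071) = 0.40128.
Apparent dip = arctan|0.40128| = 21.9° (true dip is 22.3°, so apparent ≤ true as expected).

21.9°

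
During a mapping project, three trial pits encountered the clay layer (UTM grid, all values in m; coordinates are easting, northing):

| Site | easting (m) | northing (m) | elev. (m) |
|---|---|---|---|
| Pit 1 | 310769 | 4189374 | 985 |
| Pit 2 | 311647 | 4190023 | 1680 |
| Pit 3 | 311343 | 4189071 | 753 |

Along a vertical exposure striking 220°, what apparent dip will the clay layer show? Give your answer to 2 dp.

Let the plane be z = a·easting + b·northing + c.
Pit 2−Pit 1: 878a + 649b = 695;  Pit 3−Pit 1: 574a − 303b = −232.
Solving gives a = 0.09399, b = 0.94373.
Unit vector along 220° is (sin 220°, cos 220°) = (-0.6428, -0.7660).
Slope in that direction = a·(-0.6428) + b·(-0.7660) = −0.78335.
Apparent dip = arctan|0.78335| = 38.07° (true dip is 43.5°, so apparent ≤ true as expected).

38.07°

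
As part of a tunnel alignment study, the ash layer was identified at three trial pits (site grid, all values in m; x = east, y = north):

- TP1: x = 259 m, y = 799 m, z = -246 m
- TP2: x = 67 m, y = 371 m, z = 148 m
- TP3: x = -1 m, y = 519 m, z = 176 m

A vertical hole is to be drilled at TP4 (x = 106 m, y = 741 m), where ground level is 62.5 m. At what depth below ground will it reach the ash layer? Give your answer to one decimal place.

99.9 m

Let the plane be z = a·x + b·y + c.
TP2−TP1: −192a − 428b = 394;  TP3−TP1: −260a − 280b = 422.
Solving gives a = −1.22211, b = −0.37232.
Then c = -246 − a·259 − b·799 = 368.01.
At (106, 741): z_contact = −129.54 − 275.89 + 368.01 = -37.42 m.
Depth below ground = 62.5 − (-37.42) = 99.9 m.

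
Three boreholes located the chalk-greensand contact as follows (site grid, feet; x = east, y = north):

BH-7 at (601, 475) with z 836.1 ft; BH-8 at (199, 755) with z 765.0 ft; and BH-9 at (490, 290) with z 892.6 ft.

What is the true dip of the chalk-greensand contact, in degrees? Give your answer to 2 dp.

Two edge vectors: BH-7→BH-8 = (-402, 280, -71.1), BH-7→BH-9 = (-111, -185, 56.5).
Normal n = (BH-7→BH-8) × (BH-7→BH-9) = (2666.5, 30605.1, 105450).
So ∂z/∂x = −n_x/n_z = −0.02529 and ∂z/∂y = −n_y/n_z = −0.29023.
Gradient magnitude |∇z| = √(a² + b²) = √(0.00064 + 0.08424) = 0.29133.
True dip = arctan(0.29133) = 16.24°, dipping toward N (azimuth ≈ 005°).

16.24°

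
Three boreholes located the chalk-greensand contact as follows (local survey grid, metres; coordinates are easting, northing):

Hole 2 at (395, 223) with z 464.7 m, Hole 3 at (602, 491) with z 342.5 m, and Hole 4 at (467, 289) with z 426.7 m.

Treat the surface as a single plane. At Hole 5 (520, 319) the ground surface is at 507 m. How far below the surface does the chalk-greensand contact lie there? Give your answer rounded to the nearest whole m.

105 m

Two edge vectors: Hole 2→Hole 3 = (207, 268, -122.2), Hole 2→Hole 4 = (72, 66, -38).
Normal n = (Hole 2→Hole 3) × (Hole 2→Hole 4) = (-2118.8, -932.4, -5634).
So ∂z/∂easting = −n_x/n_z = −0.37607 and ∂z/∂northing = −n_y/n_z = −0.16550.
Intercept c from Hole 2: 464.7 + 148.55 + 36.91 = 650.15.
At (520, 319): z_contact = −195.6 − 52.8 + 650.15 = 401.8 m.
Depth below ground = 507 − 401.8 = 105 m.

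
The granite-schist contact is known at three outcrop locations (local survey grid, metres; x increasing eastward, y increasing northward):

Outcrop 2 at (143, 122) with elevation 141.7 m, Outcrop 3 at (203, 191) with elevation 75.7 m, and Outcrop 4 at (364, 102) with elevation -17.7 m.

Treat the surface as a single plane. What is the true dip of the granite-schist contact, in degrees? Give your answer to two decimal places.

Let the plane be z = a·x + b·y + c.
Outcrop 3−Outcrop 2: 60a + 69b = −66;  Outcrop 4−Outcrop 2: 221a − 20b = −159.4.
Solving gives a = −0.74890, b = −0.30531.
Gradient magnitude |∇z| = √(a² + b²) = √(0.56085 + 0.09321) = 0.80874.
True dip = arctan(0.80874) = 38.96°, dipping toward ENE (azimuth ≈ 068°).

38.96°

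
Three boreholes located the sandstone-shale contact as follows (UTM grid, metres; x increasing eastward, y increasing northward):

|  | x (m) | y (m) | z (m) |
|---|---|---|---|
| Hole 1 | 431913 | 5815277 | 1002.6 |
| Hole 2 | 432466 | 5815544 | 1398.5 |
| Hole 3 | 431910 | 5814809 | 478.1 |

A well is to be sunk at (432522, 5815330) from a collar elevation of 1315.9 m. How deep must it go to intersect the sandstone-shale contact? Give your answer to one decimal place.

147.2 m

Let the plane be z = a·x + b·y + c.
Hole 2−Hole 1: 553a + 267b = 395.9;  Hole 3−Hole 1: −3a − 468b = −524.5.
Solving gives a = 0.175345636, b = 1.119602485.
Then c = 1002.6 − a·431913 − b·5815277 = −6585530.04.
At (432522, 5815330): z_contact = 75840.84 + 6510857.92 − 6585530.04 = 1168.72 m.
Depth below ground = 1315.9 − 1168.72 = 147.2 m.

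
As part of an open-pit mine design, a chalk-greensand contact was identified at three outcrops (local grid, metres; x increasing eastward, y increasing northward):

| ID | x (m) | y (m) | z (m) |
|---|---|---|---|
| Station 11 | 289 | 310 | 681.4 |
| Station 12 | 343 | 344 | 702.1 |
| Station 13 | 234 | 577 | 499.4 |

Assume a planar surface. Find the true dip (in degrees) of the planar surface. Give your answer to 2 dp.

41.84°

Two edge vectors: Station 11→Station 12 = (54, 34, 20.7), Station 11→Station 13 = (-55, 267, -182).
Normal n = (Station 11→Station 12) × (Station 11→Station 13) = (-11714.9, 8689.5, 16288).
So ∂z/∂x = −n_x/n_z = 0.71924 and ∂z/∂y = −n_y/n_z = −0.53349.
Gradient magnitude |∇z| = √(a² + b²) = √(0.51730 + 0.28461) = 0.89550.
True dip = arctan(0.89550) = 41.84°, dipping toward NW (azimuth ≈ 307°).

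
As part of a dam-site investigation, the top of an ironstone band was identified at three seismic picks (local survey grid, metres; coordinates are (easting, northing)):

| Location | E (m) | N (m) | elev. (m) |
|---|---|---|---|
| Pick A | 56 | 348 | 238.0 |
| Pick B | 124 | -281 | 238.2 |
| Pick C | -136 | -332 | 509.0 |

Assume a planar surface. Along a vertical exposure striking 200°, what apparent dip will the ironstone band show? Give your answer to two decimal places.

Let the plane be z = a·E + b·N + c.
Pick B−Pick A: 68a − 629b = 0.2;  Pick C−Pick A: −192a − 680b = 271.
Solving gives a = −1.01985, b = −0.11057.
Unit vector along 200° is (sin 200°, cos 200°) = (-0.3420, -0.9397).
Slope in that direction = a·(-0.3420) + b·(-0.9397) = 0.45271.
Apparent dip = arctan|0.45271| = 24.36° (true dip is 45.7°, so apparent ≤ true as expected).

24.36°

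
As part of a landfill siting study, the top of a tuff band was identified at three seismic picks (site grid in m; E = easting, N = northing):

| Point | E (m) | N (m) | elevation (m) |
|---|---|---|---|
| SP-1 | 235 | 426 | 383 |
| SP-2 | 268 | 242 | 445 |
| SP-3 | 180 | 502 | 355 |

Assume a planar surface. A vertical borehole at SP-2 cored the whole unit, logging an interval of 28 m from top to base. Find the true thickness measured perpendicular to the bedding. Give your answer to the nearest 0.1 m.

Let the plane be z = a·E + b·N + c.
SP-2−SP-1: 33a − 184b = 62;  SP-3−SP-1: −55a + 76b = −28.
Solving gives a = 0.05780, b = −0.32659.
|∇z| = √(a²+b²) = 0.33167, so dip δ = arctan(0.33167) = 18.35°.
True thickness = vertical thickness × cos δ = 28 × cos 18.35° = 26.6 m.

26.6 m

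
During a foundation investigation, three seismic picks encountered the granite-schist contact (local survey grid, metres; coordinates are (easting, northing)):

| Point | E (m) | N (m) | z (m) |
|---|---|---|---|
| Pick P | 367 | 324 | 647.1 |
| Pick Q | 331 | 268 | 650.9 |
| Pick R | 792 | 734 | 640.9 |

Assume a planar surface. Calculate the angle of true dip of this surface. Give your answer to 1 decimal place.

11.5°

Let the plane be z = a·E + b·N + c.
Pick Q−Pick P: −36a − 56b = 3.8;  Pick R−Pick P: 425a + 410b = −6.2.
Solving gives a = 0.13394, b = −0.15396.
Gradient magnitude |∇z| = √(a² + b²) = √(0.01794 + 0.02370) = 0.20407.
True dip = arctan(0.20407) = 11.5°, dipping toward NW (azimuth ≈ 319°).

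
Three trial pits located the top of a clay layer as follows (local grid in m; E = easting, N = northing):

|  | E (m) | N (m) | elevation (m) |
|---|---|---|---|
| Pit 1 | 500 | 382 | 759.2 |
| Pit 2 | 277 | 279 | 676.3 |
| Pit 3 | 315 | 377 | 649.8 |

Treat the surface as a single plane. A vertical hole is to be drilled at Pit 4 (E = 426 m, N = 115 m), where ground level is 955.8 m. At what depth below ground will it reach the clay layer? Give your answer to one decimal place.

Two edge vectors: Pit 1→Pit 2 = (-223, -103, -82.9), Pit 1→Pit 3 = (-185, -5, -109.4).
Normal n = (Pit 1→Pit 2) × (Pit 1→Pit 3) = (10853.7, -9059.7, -17940).
So ∂z/∂E = −n_x/n_z = 0.60500 and ∂z/∂N = −n_y/n_z = −0.50500.
Intercept c from Pit 1: 759.2 − 302.50 + 192.91 = 649.61.
At (426, 115): z_contact = 257.73 − 58.08 + 649.61 = 849.26 m.
Depth below ground = 955.8 − 849.26 = 106.5 m.

106.5 m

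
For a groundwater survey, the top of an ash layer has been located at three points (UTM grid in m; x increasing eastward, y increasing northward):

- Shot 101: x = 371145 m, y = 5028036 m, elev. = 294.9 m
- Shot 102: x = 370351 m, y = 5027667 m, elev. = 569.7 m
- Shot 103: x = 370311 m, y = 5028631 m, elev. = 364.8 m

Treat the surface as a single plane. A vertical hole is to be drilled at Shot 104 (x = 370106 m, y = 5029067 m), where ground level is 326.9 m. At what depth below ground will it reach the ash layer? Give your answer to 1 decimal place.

Two edge vectors: Shot 101→Shot 102 = (-794, -369, 274.8), Shot 101→Shot 103 = (-834, 595, 69.9).
Normal n = (Shot 101→Shot 102) × (Shot 101→Shot 103) = (-189299.1, -173682.6, -780176).
So ∂z/∂x = −n_x/n_z = −0.242636405 and ∂z/∂y = −n_y/n_z = −0.222619768.
Intercept c from Shot 101: 294.9 + 90053.29 + 1119340.21 = 1209688.40.
At (370106, 5029067): z_contact = −89801.19 − 1119569.73 + 1209688.40 = 317.48 m.
Depth below ground = 326.9 − 317.48 = 9.4 m.

9.4 m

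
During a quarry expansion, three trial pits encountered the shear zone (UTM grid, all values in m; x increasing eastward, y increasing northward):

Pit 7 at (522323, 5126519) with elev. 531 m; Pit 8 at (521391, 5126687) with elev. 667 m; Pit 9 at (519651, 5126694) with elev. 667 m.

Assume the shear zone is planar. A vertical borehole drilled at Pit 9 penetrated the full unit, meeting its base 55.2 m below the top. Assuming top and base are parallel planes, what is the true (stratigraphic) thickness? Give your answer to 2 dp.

Let the plane be z = a·x + b·y + c.
Pit 8−Pit 7: −932a + 168b = 136;  Pit 9−Pit 7: −2672a + 175b = 136.
Solving gives a = 0.00333, b = 0.82800.
|∇z| = √(a²+b²) = 0.82801, so dip δ = arctan(0.82801) = 39.63°.
True thickness = vertical thickness × cos δ = 55.2 × cos 39.63° = 42.52 m.

42.52 m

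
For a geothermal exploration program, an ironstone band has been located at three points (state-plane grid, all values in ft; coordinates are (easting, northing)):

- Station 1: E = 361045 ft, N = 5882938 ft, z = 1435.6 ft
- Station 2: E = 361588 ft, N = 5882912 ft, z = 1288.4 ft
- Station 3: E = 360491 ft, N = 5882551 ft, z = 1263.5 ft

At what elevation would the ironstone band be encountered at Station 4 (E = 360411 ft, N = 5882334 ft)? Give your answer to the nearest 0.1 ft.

1113.1 ft

Two edge vectors: Station 1→Station 2 = (543, -26, -147.2), Station 1→Station 3 = (-554, -387, -172.1).
Normal n = (Station 1→Station 2) × (Station 1→Station 3) = (-52491.8, 174999.1, -224545).
So ∂z/∂E = −n_x/n_z = −0.233769623 and ∂z/∂N = −n_y/n_z = 0.779349796.
Intercept c from Station 1: 1435.6 + 84401.35 − 4584866.53 = −4499029.58.
At (360411, 5882334): z = −84253.1 + 4584395.8 − 4499029.58 = 1113.1 ft.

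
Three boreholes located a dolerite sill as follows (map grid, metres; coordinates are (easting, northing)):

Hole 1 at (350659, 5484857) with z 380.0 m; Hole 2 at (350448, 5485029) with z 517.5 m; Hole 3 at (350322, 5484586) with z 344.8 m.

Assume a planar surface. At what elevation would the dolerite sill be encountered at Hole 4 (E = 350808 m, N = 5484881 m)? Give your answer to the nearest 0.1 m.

Let the plane be z = a·E + b·N + c.
Hole 2−Hole 1: −211a + 172b = 137.5;  Hole 3−Hole 1: −337a − 271b = −35.2.
Solving gives a = −0.271033045, b = 0.466930392.
Then c = 380 − a·350659 − b·5484857 = −2465626.25.
At (350808, 5484881): z = −95080.6 + 2561057.6 − 2465626.25 = 350.8 m.

350.8 m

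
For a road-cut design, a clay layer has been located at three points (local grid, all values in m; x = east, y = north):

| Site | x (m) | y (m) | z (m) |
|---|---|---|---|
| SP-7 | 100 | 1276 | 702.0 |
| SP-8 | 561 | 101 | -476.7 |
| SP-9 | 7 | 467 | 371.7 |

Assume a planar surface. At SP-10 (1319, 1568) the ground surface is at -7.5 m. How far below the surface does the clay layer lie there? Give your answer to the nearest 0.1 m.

561.3 m

Let the plane be z = a·x + b·y + c.
SP-8−SP-7: 461a − 1175b = −1178.7;  SP-9−SP-7: −93a − 809b = −330.3.
Solving gives a = −1.172621, b = 0.543082.
Then c = 702 − a·100 − b·1276 = 126.29.
At (1319, 1568): z_contact = −1546.69 + 851.55 + 126.29 = -568.84 m.
Depth below ground = -7.5 − (-568.84) = 561.3 m.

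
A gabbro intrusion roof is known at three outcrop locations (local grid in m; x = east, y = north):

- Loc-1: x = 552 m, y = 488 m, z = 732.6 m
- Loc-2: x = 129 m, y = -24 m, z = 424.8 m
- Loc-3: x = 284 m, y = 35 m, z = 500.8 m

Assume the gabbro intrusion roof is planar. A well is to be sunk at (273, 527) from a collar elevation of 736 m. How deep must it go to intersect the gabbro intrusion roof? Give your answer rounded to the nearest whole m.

99 m

Two edge vectors: Loc-1→Loc-2 = (-423, -512, -307.8), Loc-1→Loc-3 = (-268, -453, -231.8).
Normal n = (Loc-1→Loc-2) × (Loc-1→Loc-3) = (-20751.8, -15561, 54403).
So ∂z/∂x = −n_x/n_z = 0.38145 and ∂z/∂y = −n_y/n_z = 0.28603.
Intercept c from Loc-1: 732.6 − 210.56 − 139.58 = 382.46.
At (273, 527): z_contact = 104.1 + 150.7 + 382.46 = 637.3 m.
Depth below ground = 736 − 637.3 = 99 m.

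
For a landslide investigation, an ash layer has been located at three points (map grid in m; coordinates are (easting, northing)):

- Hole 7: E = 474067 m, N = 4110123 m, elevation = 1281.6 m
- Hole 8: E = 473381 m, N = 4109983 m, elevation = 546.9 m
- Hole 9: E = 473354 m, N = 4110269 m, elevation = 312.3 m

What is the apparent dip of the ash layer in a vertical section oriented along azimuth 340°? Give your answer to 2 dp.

47.16°

Two edge vectors: Hole 7→Hole 8 = (-686, -140, -734.7), Hole 7→Hole 9 = (-713, 146, -969.3).
Normal n = (Hole 7→Hole 8) × (Hole 7→Hole 9) = (242968.2, -141098.7, -199976).
So ∂z/∂E = −n_x/n_z = 1.21499 and ∂z/∂N = −n_y/n_z = −0.70558.
Unit vector along 340° is (sin 340°, cos 340°) = (-0.3420, 0.9397).
Slope in that direction = a·(-0.3420) + b·(0.9397) = −1.07858.
Apparent dip = arctan|1.07858| = 47.16° (true dip is 54.6°, so apparent ≤ true as expected).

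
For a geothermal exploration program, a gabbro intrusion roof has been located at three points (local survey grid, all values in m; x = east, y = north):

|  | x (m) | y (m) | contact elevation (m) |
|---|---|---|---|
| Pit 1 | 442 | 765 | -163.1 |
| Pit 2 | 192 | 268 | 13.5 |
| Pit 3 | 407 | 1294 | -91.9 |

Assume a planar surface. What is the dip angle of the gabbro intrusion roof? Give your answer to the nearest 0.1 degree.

Let the plane be z = a·x + b·y + c.
Pit 2−Pit 1: −250a − 497b = 176.6;  Pit 3−Pit 1: −35a + 529b = 71.2.
Solving gives a = −0.86076, b = 0.07764.
Gradient magnitude |∇z| = √(a² + b²) = √(0.74090 + 0.00603) = 0.86425.
True dip = arctan(0.86425) = 40.8°, dipping toward E (azimuth ≈ 095°).

40.8°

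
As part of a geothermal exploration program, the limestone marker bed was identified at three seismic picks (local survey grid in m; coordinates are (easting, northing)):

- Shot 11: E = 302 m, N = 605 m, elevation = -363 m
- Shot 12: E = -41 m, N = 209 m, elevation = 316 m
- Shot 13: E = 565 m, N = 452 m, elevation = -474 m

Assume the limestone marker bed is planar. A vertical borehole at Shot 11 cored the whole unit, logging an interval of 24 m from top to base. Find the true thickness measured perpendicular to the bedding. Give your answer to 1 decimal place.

Two edge vectors: Shot 11→Shot 12 = (-343, -396, 679), Shot 11→Shot 13 = (263, -153, -111).
Normal n = (Shot 11→Shot 12) × (Shot 11→Shot 13) = (147843, 140504, 156627).
So ∂z/∂E = −n_x/n_z = −0.94392 and ∂z/∂N = −n_y/n_z = −0.89706.
|∇z| = √(a²+b²) = 1.30219, so dip δ = arctan(1.30219) = 52.48°.
True thickness = vertical thickness × cos δ = 24 × cos 52.48° = 14.6 m.

14.6 m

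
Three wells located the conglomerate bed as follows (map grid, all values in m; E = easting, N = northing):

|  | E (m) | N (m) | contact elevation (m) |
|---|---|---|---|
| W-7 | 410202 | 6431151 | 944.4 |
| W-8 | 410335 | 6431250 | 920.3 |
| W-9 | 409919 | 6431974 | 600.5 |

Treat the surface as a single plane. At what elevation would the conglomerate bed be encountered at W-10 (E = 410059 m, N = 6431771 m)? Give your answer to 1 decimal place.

Let the plane be z = a·E + b·N + c.
W-8−W-7: 133a + 99b = −24.1;  W-9−W-7: −283a + 823b = −343.9.
Solving gives a = 0.103376589, b = −0.382314004.
Then c = 944.4 − a·410202 − b·6431151 = 2417258.20.
At (410059, 6431771): z = 42390.5 − 2458956.1 + 2417258.20 = 692.6 m.

692.6 m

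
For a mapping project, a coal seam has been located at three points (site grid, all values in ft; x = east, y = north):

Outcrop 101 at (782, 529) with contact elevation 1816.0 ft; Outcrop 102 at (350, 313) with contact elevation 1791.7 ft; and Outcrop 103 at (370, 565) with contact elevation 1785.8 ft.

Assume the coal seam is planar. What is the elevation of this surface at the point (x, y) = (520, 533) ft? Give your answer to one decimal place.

Two edge vectors: Outcrop 101→Outcrop 102 = (-432, -216, -24.3), Outcrop 101→Outcrop 103 = (-412, 36, -30.2).
Normal n = (Outcrop 101→Outcrop 102) × (Outcrop 101→Outcrop 103) = (7398, -3034.8, -104544).
So ∂z/∂x = −n_x/n_z = 0.07076 and ∂z/∂y = −n_y/n_z = −0.02903.
Intercept c from Outcrop 101: 1816 − 55.34 + 15.36 = 1776.02.
At (520, 533): z = 36.8 − 15.5 + 1776.02 = 1797.3 ft.

1797.3 ft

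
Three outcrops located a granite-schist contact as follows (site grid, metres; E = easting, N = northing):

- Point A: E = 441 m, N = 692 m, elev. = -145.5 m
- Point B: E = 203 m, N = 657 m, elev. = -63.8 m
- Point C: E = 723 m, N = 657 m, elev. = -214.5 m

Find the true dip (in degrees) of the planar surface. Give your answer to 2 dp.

24.94°

Let the plane be z = a·E + b·N + c.
Point B−Point A: −238a − 35b = 81.7;  Point C−Point A: 282a − 35b = −69.
Solving gives a = −0.28981, b = −0.36359.
Gradient magnitude |∇z| = √(a² + b²) = √(0.08399 + 0.13220) = 0.46496.
True dip = arctan(0.46496) = 24.94°, dipping toward NE (azimuth ≈ 039°).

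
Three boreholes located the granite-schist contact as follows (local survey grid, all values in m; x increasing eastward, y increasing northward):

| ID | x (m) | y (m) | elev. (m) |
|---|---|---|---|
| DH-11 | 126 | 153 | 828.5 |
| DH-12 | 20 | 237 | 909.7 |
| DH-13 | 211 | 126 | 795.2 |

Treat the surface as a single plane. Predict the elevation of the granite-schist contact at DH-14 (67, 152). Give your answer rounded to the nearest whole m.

Let the plane be z = a·x + b·y + c.
DH-12−DH-11: −106a + 84b = 81.2;  DH-13−DH-11: 85a − 27b = −33.3.
Solving gives a = −0.14137, b = 0.78827.
Then c = 828.5 − a·126 − b·153 = 725.71.
At (67, 152): z = −9.5 + 119.8 + 725.71 = 836.1 m.

836 m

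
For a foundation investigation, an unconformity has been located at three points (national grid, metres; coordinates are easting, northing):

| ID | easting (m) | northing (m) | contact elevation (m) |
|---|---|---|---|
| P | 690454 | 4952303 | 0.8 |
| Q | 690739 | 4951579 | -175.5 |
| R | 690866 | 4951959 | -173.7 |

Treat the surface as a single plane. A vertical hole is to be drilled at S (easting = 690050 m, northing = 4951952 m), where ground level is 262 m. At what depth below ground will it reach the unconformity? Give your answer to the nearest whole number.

169 m

Let the plane be z = a·easting + b·northing + c.
Q−P: 285a − 724b = −176.3;  R−P: 412a − 344b = −174.5.
Solving gives a = −0.32804722, b = 0.11437368.
Then c = 0.8 − a·690454 − b·4952303 = −339910.79.
At (690050, 4951952): z_contact = −226369.0 + 566373.0 − 339910.79 = 93.2 m.
Depth below ground = 262 − 93.2 = 169 m.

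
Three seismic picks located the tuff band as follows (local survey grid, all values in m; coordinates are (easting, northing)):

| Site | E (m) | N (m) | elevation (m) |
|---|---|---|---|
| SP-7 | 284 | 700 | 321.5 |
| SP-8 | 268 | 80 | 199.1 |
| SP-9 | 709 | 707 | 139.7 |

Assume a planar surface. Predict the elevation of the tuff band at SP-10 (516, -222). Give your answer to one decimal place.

29.2 m

Let the plane be z = a·E + b·N + c.
SP-8−SP-7: −16a − 620b = −122.4;  SP-9−SP-7: 425a + 7b = −181.8.
Solving gives a = −0.43120, b = 0.20855.
Then c = 321.5 − a·284 − b·700 = 297.98.
At (516, -222): z = −222.5 − 46.3 + 297.98 = 29.2 m.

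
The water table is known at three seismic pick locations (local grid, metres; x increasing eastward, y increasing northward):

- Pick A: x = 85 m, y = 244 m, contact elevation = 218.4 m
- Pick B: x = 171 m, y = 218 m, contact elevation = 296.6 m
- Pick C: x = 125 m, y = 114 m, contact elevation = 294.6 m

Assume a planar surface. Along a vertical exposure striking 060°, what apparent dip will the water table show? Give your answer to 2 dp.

Let the plane be z = a·x + b·y + c.
Pick B−Pick A: 86a − 26b = 78.2;  Pick C−Pick A: 40a − 130b = 76.2.
Solving gives a = 0.80718, b = −0.33779.
Unit vector along 060° is (sin 60°, cos 60°) = (0.8660, 0.5000).
Slope in that direction = a·(0.8660) + b·(0.5000) = 0.53014.
Apparent dip = arctan|0.53014| = 27.93° (true dip is 41.2°, so apparent ≤ true as expected).

27.93°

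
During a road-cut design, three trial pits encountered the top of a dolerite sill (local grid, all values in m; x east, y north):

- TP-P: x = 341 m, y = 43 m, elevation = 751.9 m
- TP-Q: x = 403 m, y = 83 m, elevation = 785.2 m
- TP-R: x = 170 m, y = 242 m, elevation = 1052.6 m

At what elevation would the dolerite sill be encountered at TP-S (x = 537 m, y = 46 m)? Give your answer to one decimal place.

Two edge vectors: TP-P→TP-Q = (62, 40, 33.3), TP-P→TP-R = (-171, 199, 300.7).
Normal n = (TP-P→TP-Q) × (TP-P→TP-R) = (5401.3, -24337.7, 19178).
So ∂z/∂x = −n_x/n_z = −0.28164 and ∂z/∂y = −n_y/n_z = 1.26904.
Intercept c from TP-P: 751.9 + 96.04 − 54.57 = 793.37.
At (537, 46): z = −151.2 + 58.4 + 793.37 = 700.5 m.

700.5 m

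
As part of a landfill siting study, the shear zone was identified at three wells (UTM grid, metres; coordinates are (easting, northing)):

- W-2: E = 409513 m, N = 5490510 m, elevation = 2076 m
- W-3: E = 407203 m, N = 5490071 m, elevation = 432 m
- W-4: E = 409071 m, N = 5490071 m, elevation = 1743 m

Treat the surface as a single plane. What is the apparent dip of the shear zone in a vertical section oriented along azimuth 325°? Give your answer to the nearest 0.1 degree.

19.8°

Let the plane be z = a·E + b·N + c.
W-3−W-2: −2310a − 439b = −1644;  W-4−W-2: −442a − 439b = −333.
Solving gives a = 0.70182, b = 0.05193.
Unit vector along 325° is (sin 325°, cos 325°) = (-0.5736, 0.8192).
Slope in that direction = a·(-0.5736) + b·(0.8192) = −0.36001.
Apparent dip = arctan|0.36001| = 19.8° (true dip is 35.1°, so apparent ≤ true as expected).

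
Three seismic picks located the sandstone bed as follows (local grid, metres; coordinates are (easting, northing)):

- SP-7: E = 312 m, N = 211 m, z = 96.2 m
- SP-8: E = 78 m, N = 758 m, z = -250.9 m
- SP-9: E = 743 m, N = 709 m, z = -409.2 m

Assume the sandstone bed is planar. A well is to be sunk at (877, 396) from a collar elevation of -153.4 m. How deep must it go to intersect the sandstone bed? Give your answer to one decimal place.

57.2 m

Let the plane be z = a·E + b·N + c.
SP-8−SP-7: −234a + 547b = −347.1;  SP-9−SP-7: 431a + 498b = −505.4.
Solving gives a = −0.29407, b = −0.76035.
Then c = 96.2 − a·312 − b·211 = 348.38.
At (877, 396): z_contact = −257.90 − 301.10 + 348.38 = -210.62 m.
Depth below ground = -153.4 − (-210.62) = 57.2 m.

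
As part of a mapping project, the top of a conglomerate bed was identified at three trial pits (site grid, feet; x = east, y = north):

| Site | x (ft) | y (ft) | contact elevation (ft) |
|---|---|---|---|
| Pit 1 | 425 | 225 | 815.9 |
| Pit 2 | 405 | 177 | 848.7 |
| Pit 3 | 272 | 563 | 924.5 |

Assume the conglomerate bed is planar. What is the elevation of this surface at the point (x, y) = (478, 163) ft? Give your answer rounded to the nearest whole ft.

Two edge vectors: Pit 1→Pit 2 = (-20, -48, 32.8), Pit 1→Pit 3 = (-153, 338, 108.6).
Normal n = (Pit 1→Pit 2) × (Pit 1→Pit 3) = (-16299.2, -2846.4, -14104).
So ∂z/∂x = −n_x/n_z = −1.15564 and ∂z/∂y = −n_y/n_z = −0.20182.
Intercept c from Pit 1: 815.9 + 491.15 + 45.41 = 1352.46.
At (478, 163): z = −552.4 − 32.9 + 1352.46 = 767.2 ft.

767 ft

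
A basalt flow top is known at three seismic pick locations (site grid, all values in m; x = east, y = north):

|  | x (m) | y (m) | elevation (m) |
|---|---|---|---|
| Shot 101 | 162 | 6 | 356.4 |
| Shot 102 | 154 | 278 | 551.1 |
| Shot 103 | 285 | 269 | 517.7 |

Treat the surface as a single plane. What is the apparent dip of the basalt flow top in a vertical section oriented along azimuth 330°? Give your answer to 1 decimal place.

35.7°

Two edge vectors: Shot 101→Shot 102 = (-8, 272, 194.7), Shot 101→Shot 103 = (123, 263, 161.3).
Normal n = (Shot 101→Shot 102) × (Shot 101→Shot 103) = (-7332.5, 25238.5, -35560).
So ∂z/∂x = −n_x/n_z = −0.20620 and ∂z/∂y = −n_y/n_z = 0.70974.
Unit vector along 330° is (sin 330°, cos 330°) = (-0.5000, 0.8660).
Slope in that direction = a·(-0.5000) + b·(0.8660) = 0.71776.
Apparent dip = arctan|0.71776| = 35.7° (true dip is 36.5°, so apparent ≤ true as expected).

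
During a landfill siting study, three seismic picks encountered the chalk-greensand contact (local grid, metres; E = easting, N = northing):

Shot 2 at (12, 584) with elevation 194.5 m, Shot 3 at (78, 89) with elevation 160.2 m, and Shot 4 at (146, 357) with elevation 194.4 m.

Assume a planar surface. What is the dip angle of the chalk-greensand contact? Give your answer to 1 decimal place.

9.9°

Let the plane be z = a·E + b·N + c.
Shot 3−Shot 2: 66a − 495b = −34.3;  Shot 4−Shot 2: 134a − 227b = −0.1.
Solving gives a = 0.15067, b = 0.08938.
Gradient magnitude |∇z| = √(a² + b²) = √(0.02270 + 0.00799) = 0.17519.
True dip = arctan(0.17519) = 9.9°, dipping toward WSW (azimuth ≈ 239°).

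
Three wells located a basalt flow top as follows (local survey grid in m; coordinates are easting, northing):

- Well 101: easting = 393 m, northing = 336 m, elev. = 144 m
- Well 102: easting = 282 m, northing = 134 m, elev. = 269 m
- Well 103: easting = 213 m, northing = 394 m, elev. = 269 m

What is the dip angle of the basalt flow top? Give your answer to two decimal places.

Two edge vectors: Well 101→Well 102 = (-111, -202, 125), Well 101→Well 103 = (-180, 58, 125).
Normal n = (Well 101→Well 102) × (Well 101→Well 103) = (-32500, -8625, -42798).
So ∂z/∂easting = −n_x/n_z = −0.75938 and ∂z/∂northing = −n_y/n_z = −0.20153.
Gradient magnitude |∇z| = √(a² + b²) = √(0.57666 + 0.04061) = 0.78567.
True dip = arctan(0.78567) = 38.16°, dipping toward ENE (azimuth ≈ 075°).

38.16°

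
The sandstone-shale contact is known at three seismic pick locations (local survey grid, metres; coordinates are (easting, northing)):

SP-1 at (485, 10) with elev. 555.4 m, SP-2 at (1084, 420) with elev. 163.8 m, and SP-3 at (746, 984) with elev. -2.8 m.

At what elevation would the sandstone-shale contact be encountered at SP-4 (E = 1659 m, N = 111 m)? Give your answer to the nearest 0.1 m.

130.2 m

Let the plane be z = a·E + b·N + c.
SP-2−SP-1: 599a + 410b = −391.6;  SP-3−SP-1: 261a + 974b = −558.2.
Solving gives a = −0.320217, b = −0.487293.
Then c = 555.4 − a·485 − b·10 = 715.58.
At (1659, 111): z = −531.2 − 54.1 + 715.58 = 130.2 m.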